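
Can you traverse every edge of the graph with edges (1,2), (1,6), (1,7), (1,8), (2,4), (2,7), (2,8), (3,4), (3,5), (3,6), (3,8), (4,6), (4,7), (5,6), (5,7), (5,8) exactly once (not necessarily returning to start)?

Step 1: Find the degree of each vertex:
  deg(1) = 4
  deg(2) = 4
  deg(3) = 4
  deg(4) = 4
  deg(5) = 4
  deg(6) = 4
  deg(7) = 4
  deg(8) = 4

Step 2: Count vertices with odd degree:
  All vertices have even degree (0 odd-degree vertices)

Step 3: Apply Euler's theorem:
  - Eulerian circuit exists iff graph is connected and all vertices have even degree
  - Eulerian path exists iff graph is connected and has 0 or 2 odd-degree vertices

Graph is connected with 0 odd-degree vertices.
Both Eulerian circuit and Eulerian path exist.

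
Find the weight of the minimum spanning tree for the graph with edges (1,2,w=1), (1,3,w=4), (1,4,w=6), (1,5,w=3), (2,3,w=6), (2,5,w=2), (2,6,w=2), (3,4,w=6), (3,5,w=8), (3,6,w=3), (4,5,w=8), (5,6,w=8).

Apply Kruskal's algorithm (sort edges by weight, add if no cycle):

Sorted edges by weight:
  (1,2) w=1
  (2,6) w=2
  (2,5) w=2
  (1,5) w=3
  (3,6) w=3
  (1,3) w=4
  (1,4) w=6
  (2,3) w=6
  (3,4) w=6
  (3,5) w=8
  (4,5) w=8
  (5,6) w=8

Add edge (1,2) w=1 -- no cycle. Running total: 1
Add edge (2,6) w=2 -- no cycle. Running total: 3
Add edge (2,5) w=2 -- no cycle. Running total: 5
Skip edge (1,5) w=3 -- would create cycle
Add edge (3,6) w=3 -- no cycle. Running total: 8
Skip edge (1,3) w=4 -- would create cycle
Add edge (1,4) w=6 -- no cycle. Running total: 14

MST edges: (1,2,w=1), (2,6,w=2), (2,5,w=2), (3,6,w=3), (1,4,w=6)
Total MST weight: 1 + 2 + 2 + 3 + 6 = 14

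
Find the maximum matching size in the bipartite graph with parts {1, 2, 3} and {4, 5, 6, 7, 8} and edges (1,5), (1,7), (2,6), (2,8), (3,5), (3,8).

Step 1: List the neighbors of each left vertex:
  1: 5, 7
  2: 6, 8
  3: 5, 8

Step 2: Greedily match left vertices, then look for augmenting paths:
  Match 1 -- 5
  Match 2 -- 6
  Match 3 -- 8
  No augmenting path remains.

Step 3: Verify this is maximum:
  Matching size 3 = min(|L|, |R|) = min(3, 5), which is an upper bound, so this matching is maximum.

Maximum matching: {(1,5), (2,6), (3,8)}
Size: 3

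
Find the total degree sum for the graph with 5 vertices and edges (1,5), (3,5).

Step 1: Count edges incident to each vertex:
  deg(1) = 1 (neighbors: 5)
  deg(2) = 0 (neighbors: none)
  deg(3) = 1 (neighbors: 5)
  deg(4) = 0 (neighbors: none)
  deg(5) = 2 (neighbors: 1, 3)

Step 2: Sum all degrees:
  1 + 0 + 1 + 0 + 2 = 4

Verification: sum of degrees = 2 * |E| = 2 * 2 = 4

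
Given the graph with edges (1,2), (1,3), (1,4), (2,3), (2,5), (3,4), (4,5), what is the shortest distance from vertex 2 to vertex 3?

Step 1: Build adjacency list:
  1: 2, 3, 4
  2: 1, 3, 5
  3: 1, 2, 4
  4: 1, 3, 5
  5: 2, 4

Step 2: BFS from vertex 2 to find shortest path to 3:
  vertex 1 reached at distance 1
  vertex 3 reached at distance 1

Step 3: Shortest path: 2 -> 3
Path length: 1 edge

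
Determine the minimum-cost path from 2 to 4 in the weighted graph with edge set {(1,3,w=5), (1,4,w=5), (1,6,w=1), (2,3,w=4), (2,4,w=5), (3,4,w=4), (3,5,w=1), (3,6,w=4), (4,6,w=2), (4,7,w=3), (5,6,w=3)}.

Step 1: Build adjacency list with weights:
  1: 3(w=5), 4(w=5), 6(w=1)
  2: 3(w=4), 4(w=5)
  3: 1(w=5), 2(w=4), 4(w=4), 5(w=1), 6(w=4)
  4: 1(w=5), 2(w=5), 3(w=4), 6(w=2), 7(w=3)
  5: 3(w=1), 6(w=3)
  6: 1(w=1), 3(w=4), 4(w=2), 5(w=3)
  7: 4(w=3)

Step 2: Apply Dijkstra's algorithm from vertex 2:
  Visit vertex 2 (distance=0)
    Update dist[3] = 4
    Update dist[4] = 5
  Visit vertex 3 (distance=4)
    Update dist[1] = 9
    Update dist[5] = 5
    Update dist[6] = 8
  Visit vertex 4 (distance=5)
    Update dist[6] = 7
    Update dist[7] = 8

Step 3: Shortest path: 2 -> 4
Total weight: 5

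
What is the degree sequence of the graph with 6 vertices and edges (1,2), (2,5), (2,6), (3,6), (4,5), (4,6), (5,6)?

Step 1: Count edges incident to each vertex:
  deg(1) = 1 (neighbors: 2)
  deg(2) = 3 (neighbors: 1, 5, 6)
  deg(3) = 1 (neighbors: 6)
  deg(4) = 2 (neighbors: 5, 6)
  deg(5) = 3 (neighbors: 2, 4, 6)
  deg(6) = 4 (neighbors: 2, 3, 4, 5)

Step 2: Sort degrees in non-increasing order:
  Degrees: [1, 3, 1, 2, 3, 4] -> sorted: [4, 3, 3, 2, 1, 1]

Degree sequence: [4, 3, 3, 2, 1, 1]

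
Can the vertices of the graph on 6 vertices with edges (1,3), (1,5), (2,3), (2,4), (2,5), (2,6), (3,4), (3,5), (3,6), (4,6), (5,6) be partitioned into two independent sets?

Step 1: Attempt 2-coloring using BFS:
  Start at vertex 1, assign color 0
  Color vertex 3 with color 1 (neighbor of 1)
  Color vertex 5 with color 1 (neighbor of 1)
  Color vertex 2 with color 0 (neighbor of 3)
  Color vertex 4 with color 0 (neighbor of 3)

Step 2: Conflict found! Vertices 3 and 5 are adjacent but have the same color.
This means the graph contains an odd cycle.

The graph is NOT bipartite.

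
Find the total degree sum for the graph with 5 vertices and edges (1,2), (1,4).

Step 1: Count edges incident to each vertex:
  deg(1) = 2 (neighbors: 2, 4)
  deg(2) = 1 (neighbors: 1)
  deg(3) = 0 (neighbors: none)
  deg(4) = 1 (neighbors: 1)
  deg(5) = 0 (neighbors: none)

Step 2: Sum all degrees:
  2 + 1 + 0 + 1 + 0 = 4

Verification: sum of degrees = 2 * |E| = 2 * 2 = 4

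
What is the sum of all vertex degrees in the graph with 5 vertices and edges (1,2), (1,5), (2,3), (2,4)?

Step 1: Count edges incident to each vertex:
  deg(1) = 2 (neighbors: 2, 5)
  deg(2) = 3 (neighbors: 1, 3, 4)
  deg(3) = 1 (neighbors: 2)
  deg(4) = 1 (neighbors: 2)
  deg(5) = 1 (neighbors: 1)

Step 2: Sum all degrees:
  2 + 3 + 1 + 1 + 1 = 8

Verification: sum of degrees = 2 * |E| = 2 * 4 = 8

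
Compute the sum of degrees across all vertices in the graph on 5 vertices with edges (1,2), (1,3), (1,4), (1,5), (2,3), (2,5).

Step 1: Count edges incident to each vertex:
  deg(1) = 4 (neighbors: 2, 3, 4, 5)
  deg(2) = 3 (neighbors: 1, 3, 5)
  deg(3) = 2 (neighbors: 1, 2)
  deg(4) = 1 (neighbors: 1)
  deg(5) = 2 (neighbors: 1, 2)

Step 2: Sum all degrees:
  4 + 3 + 2 + 1 + 2 = 12

Verification: sum of degrees = 2 * |E| = 2 * 6 = 12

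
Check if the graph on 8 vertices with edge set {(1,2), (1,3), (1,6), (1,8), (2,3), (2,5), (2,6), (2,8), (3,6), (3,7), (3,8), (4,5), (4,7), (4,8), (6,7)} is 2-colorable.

Step 1: Attempt 2-coloring using BFS:
  Start at vertex 1, assign color 0
  Color vertex 2 with color 1 (neighbor of 1)
  Color vertex 3 with color 1 (neighbor of 1)
  Color vertex 6 with color 1 (neighbor of 1)
  Color vertex 8 with color 1 (neighbor of 1)

Step 2: Conflict found! Vertices 2 and 3 are adjacent but have the same color.
This means the graph contains an odd cycle.

The graph is NOT bipartite.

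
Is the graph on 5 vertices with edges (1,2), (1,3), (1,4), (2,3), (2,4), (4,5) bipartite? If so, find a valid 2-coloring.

Step 1: Attempt 2-coloring using BFS:
  Start at vertex 1, assign color 0
  Color vertex 2 with color 1 (neighbor of 1)
  Color vertex 3 with color 1 (neighbor of 1)
  Color vertex 4 with color 1 (neighbor of 1)

Step 2: Conflict found! Vertices 2 and 3 are adjacent but have the same color.
This means the graph contains an odd cycle.

The graph is NOT bipartite.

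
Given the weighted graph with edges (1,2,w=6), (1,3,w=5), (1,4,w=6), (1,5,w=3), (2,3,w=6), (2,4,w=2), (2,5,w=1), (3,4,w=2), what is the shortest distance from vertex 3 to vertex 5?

Step 1: Build adjacency list with weights:
  1: 2(w=6), 3(w=5), 4(w=6), 5(w=3)
  2: 1(w=6), 3(w=6), 4(w=2), 5(w=1)
  3: 1(w=5), 2(w=6), 4(w=2)
  4: 1(w=6), 2(w=2), 3(w=2)
  5: 1(w=3), 2(w=1)

Step 2: Apply Dijkstra's algorithm from vertex 3:
  Visit vertex 3 (distance=0)
    Update dist[1] = 5
    Update dist[2] = 6
    Update dist[4] = 2
  Visit vertex 4 (distance=2)
    Update dist[2] = 4
  Visit vertex 2 (distance=4)
    Update dist[5] = 5
  Visit vertex 1 (distance=5)
  Visit vertex 5 (distance=5)

Step 3: Shortest path: 3 -> 4 -> 2 -> 5
Total weight: 2 + 2 + 1 = 5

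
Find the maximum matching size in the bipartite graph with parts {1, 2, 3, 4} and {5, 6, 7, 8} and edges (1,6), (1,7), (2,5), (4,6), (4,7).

Step 1: List the neighbors of each left vertex:
  1: 6, 7
  2: 5
  3: (none)
  4: 6, 7

Step 2: Greedily match left vertices, then look for augmenting paths:
  Match 1 -- 6
  Match 2 -- 5
  Match 4 -- 7
  No augmenting path remains.

Step 3: Verify this is maximum:
  Matching has size 3. The vertex set {1, 2, 4} covers every edge and has size 3; any matching has at most one edge per cover vertex, so 3 is maximum (König's theorem).

Maximum matching: {(1,6), (2,5), (4,7)}
Size: 3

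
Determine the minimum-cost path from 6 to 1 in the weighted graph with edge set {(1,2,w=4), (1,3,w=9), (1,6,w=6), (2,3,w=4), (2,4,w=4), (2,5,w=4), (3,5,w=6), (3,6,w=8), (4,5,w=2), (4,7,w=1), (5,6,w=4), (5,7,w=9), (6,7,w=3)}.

Step 1: Build adjacency list with weights:
  1: 2(w=4), 3(w=9), 6(w=6)
  2: 1(w=4), 3(w=4), 4(w=4), 5(w=4)
  3: 1(w=9), 2(w=4), 5(w=6), 6(w=8)
  4: 2(w=4), 5(w=2), 7(w=1)
  5: 2(w=4), 3(w=6), 4(w=2), 6(w=4), 7(w=9)
  6: 1(w=6), 3(w=8), 5(w=4), 7(w=3)
  7: 4(w=1), 5(w=9), 6(w=3)

Step 2: Apply Dijkstra's algorithm from vertex 6:
  Visit vertex 6 (distance=0)
    Update dist[1] = 6
    Update dist[3] = 8
    Update dist[5] = 4
    Update dist[7] = 3
  Visit vertex 7 (distance=3)
    Update dist[4] = 4
  Visit vertex 4 (distance=4)
    Update dist[2] = 8
  Visit vertex 5 (distance=4)
  Visit vertex 1 (distance=6)

Step 3: Shortest path: 6 -> 1
Total weight: 6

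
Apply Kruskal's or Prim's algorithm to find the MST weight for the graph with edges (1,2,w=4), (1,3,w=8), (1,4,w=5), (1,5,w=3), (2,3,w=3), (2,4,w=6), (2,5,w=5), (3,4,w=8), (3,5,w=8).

Apply Kruskal's algorithm (sort edges by weight, add if no cycle):

Sorted edges by weight:
  (1,5) w=3
  (2,3) w=3
  (1,2) w=4
  (1,4) w=5
  (2,5) w=5
  (2,4) w=6
  (1,3) w=8
  (3,4) w=8
  (3,5) w=8

Add edge (1,5) w=3 -- no cycle. Running total: 3
Add edge (2,3) w=3 -- no cycle. Running total: 6
Add edge (1,2) w=4 -- no cycle. Running total: 10
Add edge (1,4) w=5 -- no cycle. Running total: 15

MST edges: (1,5,w=3), (2,3,w=3), (1,2,w=4), (1,4,w=5)
Total MST weight: 3 + 3 + 4 + 5 = 15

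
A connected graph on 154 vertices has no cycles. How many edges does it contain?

A tree on n vertices always has exactly n - 1 edges.
For n = 154: edges = 154 - 1 = 153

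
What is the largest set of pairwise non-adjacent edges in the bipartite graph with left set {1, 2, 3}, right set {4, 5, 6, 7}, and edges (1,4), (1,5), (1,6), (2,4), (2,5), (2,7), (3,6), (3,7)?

Step 1: List the neighbors of each left vertex:
  1: 4, 5, 6
  2: 4, 5, 7
  3: 6, 7

Step 2: Greedily match left vertices, then look for augmenting paths:
  Match 1 -- 4
  Match 2 -- 5
  Match 3 -- 6
  No augmenting path remains.

Step 3: Verify this is maximum:
  Matching size 3 = min(|L|, |R|) = min(3, 4), which is an upper bound, so this matching is maximum.

Maximum matching: {(1,4), (2,5), (3,6)}
Size: 3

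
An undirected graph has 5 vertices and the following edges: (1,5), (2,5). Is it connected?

Step 1: Build adjacency list from edges:
  1: 5
  2: 5
  3: (none)
  4: (none)
  5: 1, 2

Step 2: Run BFS/DFS from vertex 1:
  Visited: {1, 5, 2}
  Reached 3 of 5 vertices

Step 3: Only 3 of 5 vertices reached. Graph is disconnected.
Connected components: {1, 2, 5}, {3}, {4}
Answer: No, the graph is not connected (3 components).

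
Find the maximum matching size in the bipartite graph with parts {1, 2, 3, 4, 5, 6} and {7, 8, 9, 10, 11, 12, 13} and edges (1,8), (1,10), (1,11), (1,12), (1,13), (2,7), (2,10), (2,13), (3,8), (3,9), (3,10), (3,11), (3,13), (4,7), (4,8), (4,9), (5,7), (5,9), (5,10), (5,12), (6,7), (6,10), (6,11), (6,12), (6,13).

Step 1: List the neighbors of each left vertex:
  1: 8, 10, 11, 12, 13
  2: 7, 10, 13
  3: 8, 9, 10, 11, 13
  4: 7, 8, 9
  5: 7, 9, 10, 12
  6: 7, 10, 11, 12, 13

Step 2: Greedily match left vertices, then look for augmenting paths:
  Match 1 -- 8
  Match 2 -- 13
  Match 3 -- 9
  Match 4 -- 7
  Match 5 -- 10
  Match 6 -- 11
  No augmenting path remains.

Step 3: Verify this is maximum:
  Matching size 6 = min(|L|, |R|) = min(6, 7), which is an upper bound, so this matching is maximum.

Maximum matching: {(1,8), (2,13), (3,9), (4,7), (5,10), (6,11)}
Size: 6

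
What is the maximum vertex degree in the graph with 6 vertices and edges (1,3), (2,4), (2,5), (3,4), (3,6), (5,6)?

Step 1: Count edges incident to each vertex:
  deg(1) = 1 (neighbors: 3)
  deg(2) = 2 (neighbors: 4, 5)
  deg(3) = 3 (neighbors: 1, 4, 6)
  deg(4) = 2 (neighbors: 2, 3)
  deg(5) = 2 (neighbors: 2, 6)
  deg(6) = 2 (neighbors: 3, 5)

Step 2: Find maximum:
  max(1, 2, 3, 2, 2, 2) = 3 (vertex 3)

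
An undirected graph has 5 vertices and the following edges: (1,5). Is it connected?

Step 1: Build adjacency list from edges:
  1: 5
  2: (none)
  3: (none)
  4: (none)
  5: 1

Step 2: Run BFS/DFS from vertex 1:
  Visited: {1, 5}
  Reached 2 of 5 vertices

Step 3: Only 2 of 5 vertices reached. Graph is disconnected.
Connected components: {1, 5}, {2}, {3}, {4}
Answer: No, the graph is not connected (4 components).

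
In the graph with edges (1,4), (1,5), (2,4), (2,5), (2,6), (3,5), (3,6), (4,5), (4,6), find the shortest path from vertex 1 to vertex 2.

Step 1: Build adjacency list:
  1: 4, 5
  2: 4, 5, 6
  3: 5, 6
  4: 1, 2, 5, 6
  5: 1, 2, 3, 4
  6: 2, 3, 4

Step 2: BFS from vertex 1 to find shortest path to 2:
  vertex 4 reached at distance 1
  vertex 5 reached at distance 1
  vertex 2 reached at distance 2

Step 3: Shortest path: 1 -> 4 -> 2
Path length: 2 edges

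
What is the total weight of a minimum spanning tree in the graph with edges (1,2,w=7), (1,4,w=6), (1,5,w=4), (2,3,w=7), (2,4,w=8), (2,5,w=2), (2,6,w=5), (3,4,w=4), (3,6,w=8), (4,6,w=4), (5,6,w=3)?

Apply Kruskal's algorithm (sort edges by weight, add if no cycle):

Sorted edges by weight:
  (2,5) w=2
  (5,6) w=3
  (1,5) w=4
  (3,4) w=4
  (4,6) w=4
  (2,6) w=5
  (1,4) w=6
  (1,2) w=7
  (2,3) w=7
  (2,4) w=8
  (3,6) w=8

Add edge (2,5) w=2 -- no cycle. Running total: 2
Add edge (5,6) w=3 -- no cycle. Running total: 5
Add edge (1,5) w=4 -- no cycle. Running total: 9
Add edge (3,4) w=4 -- no cycle. Running total: 13
Add edge (4,6) w=4 -- no cycle. Running total: 17

MST edges: (2,5,w=2), (5,6,w=3), (1,5,w=4), (3,4,w=4), (4,6,w=4)
Total MST weight: 2 + 3 + 4 + 4 + 4 = 17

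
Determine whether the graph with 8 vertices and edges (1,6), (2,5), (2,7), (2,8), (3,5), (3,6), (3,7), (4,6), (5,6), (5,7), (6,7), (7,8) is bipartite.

Step 1: Attempt 2-coloring using BFS:
  Start at vertex 1, assign color 0
  Color vertex 6 with color 1 (neighbor of 1)
  Color vertex 3 with color 0 (neighbor of 6)
  Color vertex 4 with color 0 (neighbor of 6)
  Color vertex 5 with color 0 (neighbor of 6)
  Color vertex 7 with color 0 (neighbor of 6)

Step 2: Conflict found! Vertices 3 and 5 are adjacent but have the same color.
This means the graph contains an odd cycle.

The graph is NOT bipartite.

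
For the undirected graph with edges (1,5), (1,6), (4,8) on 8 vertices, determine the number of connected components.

Step 1: Build adjacency list from edges:
  1: 5, 6
  2: (none)
  3: (none)
  4: 8
  5: 1
  6: 1
  7: (none)
  8: 4

Step 2: Run BFS/DFS from vertex 1:
  Visited: {1, 5, 6}
  Reached 3 of 8 vertices

Step 3: Only 3 of 8 vertices reached. Graph is disconnected.
Connected components: {1, 5, 6}, {2}, {3}, {4, 8}, {7}
Number of connected components: 5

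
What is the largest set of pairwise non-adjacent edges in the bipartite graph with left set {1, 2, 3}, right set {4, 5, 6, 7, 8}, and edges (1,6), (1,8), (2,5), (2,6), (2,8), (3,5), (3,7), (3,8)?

Step 1: List the neighbors of each left vertex:
  1: 6, 8
  2: 5, 6, 8
  3: 5, 7, 8

Step 2: Greedily match left vertices, then look for augmenting paths:
  Match 1 -- 6
  Match 2 -- 5
  Match 3 -- 7
  No augmenting path remains.

Step 3: Verify this is maximum:
  Matching size 3 = min(|L|, |R|) = min(3, 5), which is an upper bound, so this matching is maximum.

Maximum matching: {(1,6), (2,5), (3,7)}
Size: 3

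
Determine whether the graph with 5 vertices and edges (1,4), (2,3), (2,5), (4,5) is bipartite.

Step 1: Attempt 2-coloring using BFS:
  Start at vertex 1, assign color 0
  Color vertex 4 with color 1 (neighbor of 1)
  Color vertex 5 with color 0 (neighbor of 4)
  Color vertex 2 with color 1 (neighbor of 5)
  Color vertex 3 with color 0 (neighbor of 2)

Step 2: 2-coloring succeeded. No conflicts found.
  Set A (color 0): {1, 3, 5}
  Set B (color 1): {2, 4}

The graph is bipartite with partition {1, 3, 5}, {2, 4}.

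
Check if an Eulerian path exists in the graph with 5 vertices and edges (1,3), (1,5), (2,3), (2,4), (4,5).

Step 1: Find the degree of each vertex:
  deg(1) = 2
  deg(2) = 2
  deg(3) = 2
  deg(4) = 2
  deg(5) = 2

Step 2: Count vertices with odd degree:
  All vertices have even degree (0 odd-degree vertices)

Step 3: Apply Euler's theorem:
  - Eulerian circuit exists iff graph is connected and all vertices have even degree
  - Eulerian path exists iff graph is connected and has 0 or 2 odd-degree vertices

Graph is connected with 0 odd-degree vertices.
Both Eulerian circuit and Eulerian path exist.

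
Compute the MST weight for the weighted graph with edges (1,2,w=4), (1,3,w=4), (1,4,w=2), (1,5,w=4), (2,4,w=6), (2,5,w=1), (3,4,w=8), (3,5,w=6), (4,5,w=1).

Apply Kruskal's algorithm (sort edges by weight, add if no cycle):

Sorted edges by weight:
  (2,5) w=1
  (4,5) w=1
  (1,4) w=2
  (1,3) w=4
  (1,2) w=4
  (1,5) w=4
  (2,4) w=6
  (3,5) w=6
  (3,4) w=8

Add edge (2,5) w=1 -- no cycle. Running total: 1
Add edge (4,5) w=1 -- no cycle. Running total: 2
Add edge (1,4) w=2 -- no cycle. Running total: 4
Add edge (1,3) w=4 -- no cycle. Running total: 8

MST edges: (2,5,w=1), (4,5,w=1), (1,4,w=2), (1,3,w=4)
Total MST weight: 1 + 1 + 2 + 4 = 8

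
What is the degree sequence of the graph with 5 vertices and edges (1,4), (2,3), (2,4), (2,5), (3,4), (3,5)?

Step 1: Count edges incident to each vertex:
  deg(1) = 1 (neighbors: 4)
  deg(2) = 3 (neighbors: 3, 4, 5)
  deg(3) = 3 (neighbors: 2, 4, 5)
  deg(4) = 3 (neighbors: 1, 2, 3)
  deg(5) = 2 (neighbors: 2, 3)

Step 2: Sort degrees in non-increasing order:
  Degrees: [1, 3, 3, 3, 2] -> sorted: [3, 3, 3, 2, 1]

Degree sequence: [3, 3, 3, 2, 1]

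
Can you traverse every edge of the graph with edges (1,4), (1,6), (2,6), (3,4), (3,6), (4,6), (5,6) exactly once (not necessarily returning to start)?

Step 1: Find the degree of each vertex:
  deg(1) = 2
  deg(2) = 1
  deg(3) = 2
  deg(4) = 3
  deg(5) = 1
  deg(6) = 5

Step 2: Count vertices with odd degree:
  Odd-degree vertices: 2, 4, 5, 6 (4 total)

Step 3: Apply Euler's theorem:
  - Eulerian circuit exists iff graph is connected and all vertices have even degree
  - Eulerian path exists iff graph is connected and has 0 or 2 odd-degree vertices

Graph has 4 odd-degree vertices (need 0 or 2).
Neither Eulerian path nor Eulerian circuit exists.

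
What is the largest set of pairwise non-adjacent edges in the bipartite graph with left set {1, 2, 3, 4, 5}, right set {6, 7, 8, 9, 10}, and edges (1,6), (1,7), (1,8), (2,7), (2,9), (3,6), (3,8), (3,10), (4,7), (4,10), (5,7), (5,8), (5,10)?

Step 1: List the neighbors of each left vertex:
  1: 6, 7, 8
  2: 7, 9
  3: 6, 8, 10
  4: 7, 10
  5: 7, 8, 10

Step 2: Greedily match left vertices, then look for augmenting paths:
  Match 1 -- 6
  Match 2 -- 9
  Match 3 -- 8
  Match 4 -- 10
  Match 5 -- 7
  No augmenting path remains.

Step 3: Verify this is maximum:
  Matching size 5 = min(|L|, |R|) = min(5, 5), which is an upper bound, so this matching is maximum.

Maximum matching: {(1,6), (2,9), (3,8), (4,10), (5,7)}
Size: 5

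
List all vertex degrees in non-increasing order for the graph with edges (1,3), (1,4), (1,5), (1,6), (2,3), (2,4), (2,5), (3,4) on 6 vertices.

Step 1: Count edges incident to each vertex:
  deg(1) = 4 (neighbors: 3, 4, 5, 6)
  deg(2) = 3 (neighbors: 3, 4, 5)
  deg(3) = 3 (neighbors: 1, 2, 4)
  deg(4) = 3 (neighbors: 1, 2, 3)
  deg(5) = 2 (neighbors: 1, 2)
  deg(6) = 1 (neighbors: 1)

Step 2: Sort degrees in non-increasing order:
  Degrees: [4, 3, 3, 3, 2, 1] -> sorted: [4, 3, 3, 3, 2, 1]

Degree sequence: [4, 3, 3, 3, 2, 1]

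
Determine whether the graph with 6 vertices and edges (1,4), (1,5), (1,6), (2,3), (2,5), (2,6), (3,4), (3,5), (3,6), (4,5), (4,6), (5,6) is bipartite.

Step 1: Attempt 2-coloring using BFS:
  Start at vertex 1, assign color 0
  Color vertex 4 with color 1 (neighbor of 1)
  Color vertex 5 with color 1 (neighbor of 1)
  Color vertex 6 with color 1 (neighbor of 1)
  Color vertex 3 with color 0 (neighbor of 4)

Step 2: Conflict found! Vertices 4 and 5 are adjacent but have the same color.
This means the graph contains an odd cycle.

The graph is NOT bipartite.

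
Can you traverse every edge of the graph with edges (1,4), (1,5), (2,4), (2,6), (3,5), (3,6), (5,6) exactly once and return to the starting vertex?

Step 1: Find the degree of each vertex:
  deg(1) = 2
  deg(2) = 2
  deg(3) = 2
  deg(4) = 2
  deg(5) = 3
  deg(6) = 3

Step 2: Count vertices with odd degree:
  Odd-degree vertices: 5, 6 (2 total)

Step 3: Apply Euler's theorem:
  - Eulerian circuit exists iff graph is connected and all vertices have even degree
  - Eulerian path exists iff graph is connected and has 0 or 2 odd-degree vertices

Graph is connected with exactly 2 odd-degree vertices (5, 6).
Eulerian path exists (starting and ending at the odd-degree vertices), but no Eulerian circuit.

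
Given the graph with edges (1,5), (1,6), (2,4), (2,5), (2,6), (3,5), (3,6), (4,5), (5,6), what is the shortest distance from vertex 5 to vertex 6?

Step 1: Build adjacency list:
  1: 5, 6
  2: 4, 5, 6
  3: 5, 6
  4: 2, 5
  5: 1, 2, 3, 4, 6
  6: 1, 2, 3, 5

Step 2: BFS from vertex 5 to find shortest path to 6:
  vertex 1 reached at distance 1
  vertex 2 reached at distance 1
  vertex 3 reached at distance 1
  vertex 4 reached at distance 1
  vertex 6 reached at distance 1

Step 3: Shortest path: 5 -> 6
Path length: 1 edge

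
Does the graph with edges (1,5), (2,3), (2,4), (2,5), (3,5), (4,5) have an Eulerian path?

Step 1: Find the degree of each vertex:
  deg(1) = 1
  deg(2) = 3
  deg(3) = 2
  deg(4) = 2
  deg(5) = 4

Step 2: Count vertices with odd degree:
  Odd-degree vertices: 1, 2 (2 total)

Step 3: Apply Euler's theorem:
  - Eulerian circuit exists iff graph is connected and all vertices have even degree
  - Eulerian path exists iff graph is connected and has 0 or 2 odd-degree vertices

Graph is connected with exactly 2 odd-degree vertices (1, 2).
Eulerian path exists (starting and ending at the odd-degree vertices), but no Eulerian circuit.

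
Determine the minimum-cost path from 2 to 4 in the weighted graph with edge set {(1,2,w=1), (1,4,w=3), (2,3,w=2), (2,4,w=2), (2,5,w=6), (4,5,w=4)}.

Step 1: Build adjacency list with weights:
  1: 2(w=1), 4(w=3)
  2: 1(w=1), 3(w=2), 4(w=2), 5(w=6)
  3: 2(w=2)
  4: 1(w=3), 2(w=2), 5(w=4)
  5: 2(w=6), 4(w=4)

Step 2: Apply Dijkstra's algorithm from vertex 2:
  Visit vertex 2 (distance=0)
    Update dist[1] = 1
    Update dist[3] = 2
    Update dist[4] = 2
    Update dist[5] = 6
  Visit vertex 1 (distance=1)
  Visit vertex 3 (distance=2)
  Visit vertex 4 (distance=2)

Step 3: Shortest path: 2 -> 4
Total weight: 2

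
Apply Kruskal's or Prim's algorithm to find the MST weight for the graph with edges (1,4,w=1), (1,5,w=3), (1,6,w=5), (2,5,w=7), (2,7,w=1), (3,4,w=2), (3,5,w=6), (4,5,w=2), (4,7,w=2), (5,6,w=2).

Apply Kruskal's algorithm (sort edges by weight, add if no cycle):

Sorted edges by weight:
  (1,4) w=1
  (2,7) w=1
  (3,4) w=2
  (4,5) w=2
  (4,7) w=2
  (5,6) w=2
  (1,5) w=3
  (1,6) w=5
  (3,5) w=6
  (2,5) w=7

Add edge (1,4) w=1 -- no cycle. Running total: 1
Add edge (2,7) w=1 -- no cycle. Running total: 2
Add edge (3,4) w=2 -- no cycle. Running total: 4
Add edge (4,5) w=2 -- no cycle. Running total: 6
Add edge (4,7) w=2 -- no cycle. Running total: 8
Add edge (5,6) w=2 -- no cycle. Running total: 10

MST edges: (1,4,w=1), (2,7,w=1), (3,4,w=2), (4,5,w=2), (4,7,w=2), (5,6,w=2)
Total MST weight: 1 + 1 + 2 + 2 + 2 + 2 = 10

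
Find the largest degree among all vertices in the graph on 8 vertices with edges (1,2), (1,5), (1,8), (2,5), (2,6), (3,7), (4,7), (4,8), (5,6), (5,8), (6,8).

Step 1: Count edges incident to each vertex:
  deg(1) = 3 (neighbors: 2, 5, 8)
  deg(2) = 3 (neighbors: 1, 5, 6)
  deg(3) = 1 (neighbors: 7)
  deg(4) = 2 (neighbors: 7, 8)
  deg(5) = 4 (neighbors: 1, 2, 6, 8)
  deg(6) = 3 (neighbors: 2, 5, 8)
  deg(7) = 2 (neighbors: 3, 4)
  deg(8) = 4 (neighbors: 1, 4, 5, 6)

Step 2: Find maximum:
  max(3, 3, 1, 2, 4, 3, 2, 4) = 4 (vertex 5)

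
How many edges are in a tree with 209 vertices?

A tree on n vertices always has exactly n - 1 edges.
For n = 209: edges = 209 - 1 = 208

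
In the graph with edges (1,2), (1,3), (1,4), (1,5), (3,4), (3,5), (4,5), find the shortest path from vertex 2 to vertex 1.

Step 1: Build adjacency list:
  1: 2, 3, 4, 5
  2: 1
  3: 1, 4, 5
  4: 1, 3, 5
  5: 1, 3, 4

Step 2: BFS from vertex 2 to find shortest path to 1:
  vertex 1 reached at distance 1

Step 3: Shortest path: 2 -> 1
Path length: 1 edge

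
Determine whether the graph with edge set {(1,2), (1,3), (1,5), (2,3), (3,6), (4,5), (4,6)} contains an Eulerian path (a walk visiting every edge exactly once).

Step 1: Find the degree of each vertex:
  deg(1) = 3
  deg(2) = 2
  deg(3) = 3
  deg(4) = 2
  deg(5) = 2
  deg(6) = 2

Step 2: Count vertices with odd degree:
  Odd-degree vertices: 1, 3 (2 total)

Step 3: Apply Euler's theorem:
  - Eulerian circuit exists iff graph is connected and all vertices have even degree
  - Eulerian path exists iff graph is connected and has 0 or 2 odd-degree vertices

Graph is connected with exactly 2 odd-degree vertices (1, 3).
Eulerian path exists (starting and ending at the odd-degree vertices), but no Eulerian circuit.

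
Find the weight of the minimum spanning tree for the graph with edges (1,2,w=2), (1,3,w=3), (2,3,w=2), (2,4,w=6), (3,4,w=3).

Apply Kruskal's algorithm (sort edges by weight, add if no cycle):

Sorted edges by weight:
  (1,2) w=2
  (2,3) w=2
  (1,3) w=3
  (3,4) w=3
  (2,4) w=6

Add edge (1,2) w=2 -- no cycle. Running total: 2
Add edge (2,3) w=2 -- no cycle. Running total: 4
Skip edge (1,3) w=3 -- would create cycle
Add edge (3,4) w=3 -- no cycle. Running total: 7

MST edges: (1,2,w=2), (2,3,w=2), (3,4,w=3)
Total MST weight: 2 + 2 + 3 = 7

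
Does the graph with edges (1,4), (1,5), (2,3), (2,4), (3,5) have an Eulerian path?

Step 1: Find the degree of each vertex:
  deg(1) = 2
  deg(2) = 2
  deg(3) = 2
  deg(4) = 2
  deg(5) = 2

Step 2: Count vertices with odd degree:
  All vertices have even degree (0 odd-degree vertices)

Step 3: Apply Euler's theorem:
  - Eulerian circuit exists iff graph is connected and all vertices have even degree
  - Eulerian path exists iff graph is connected and has 0 or 2 odd-degree vertices

Graph is connected with 0 odd-degree vertices.
Both Eulerian circuit and Eulerian path exist.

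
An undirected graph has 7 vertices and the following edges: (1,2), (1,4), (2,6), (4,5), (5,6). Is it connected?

Step 1: Build adjacency list from edges:
  1: 2, 4
  2: 1, 6
  3: (none)
  4: 1, 5
  5: 4, 6
  6: 2, 5
  7: (none)

Step 2: Run BFS/DFS from vertex 1:
  Visited: {1, 2, 4, 6, 5}
  Reached 5 of 7 vertices

Step 3: Only 5 of 7 vertices reached. Graph is disconnected.
Connected components: {1, 2, 4, 5, 6}, {3}, {7}
Answer: No, the graph is not connected (3 components).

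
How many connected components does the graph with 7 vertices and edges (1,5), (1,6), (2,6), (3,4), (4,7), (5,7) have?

Step 1: Build adjacency list from edges:
  1: 5, 6
  2: 6
  3: 4
  4: 3, 7
  5: 1, 7
  6: 1, 2
  7: 4, 5

Step 2: Run BFS/DFS from vertex 1:
  Visited: {1, 5, 6, 7, 2, 4, 3}
  Reached 7 of 7 vertices

Step 3: All 7 vertices reached from vertex 1, so the graph is connected.
Number of connected components: 1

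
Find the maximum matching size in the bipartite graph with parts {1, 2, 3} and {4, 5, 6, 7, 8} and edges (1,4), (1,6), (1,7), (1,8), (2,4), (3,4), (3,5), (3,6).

Step 1: List the neighbors of each left vertex:
  1: 4, 6, 7, 8
  2: 4
  3: 4, 5, 6

Step 2: Greedily match left vertices, then look for augmenting paths:
  Match 1 -- 6
  Match 2 -- 4
  Match 3 -- 5
  No augmenting path remains.

Step 3: Verify this is maximum:
  Matching size 3 = min(|L|, |R|) = min(3, 5), which is an upper bound, so this matching is maximum.

Maximum matching: {(1,6), (2,4), (3,5)}
Size: 3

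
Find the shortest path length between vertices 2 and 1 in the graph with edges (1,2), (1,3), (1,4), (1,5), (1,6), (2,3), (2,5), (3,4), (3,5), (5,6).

Step 1: Build adjacency list:
  1: 2, 3, 4, 5, 6
  2: 1, 3, 5
  3: 1, 2, 4, 5
  4: 1, 3
  5: 1, 2, 3, 6
  6: 1, 5

Step 2: BFS from vertex 2 to find shortest path to 1:
  vertex 1 reached at distance 1

Step 3: Shortest path: 2 -> 1
Path length: 1 edge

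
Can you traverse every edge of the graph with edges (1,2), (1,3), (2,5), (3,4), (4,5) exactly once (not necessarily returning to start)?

Step 1: Find the degree of each vertex:
  deg(1) = 2
  deg(2) = 2
  deg(3) = 2
  deg(4) = 2
  deg(5) = 2

Step 2: Count vertices with odd degree:
  All vertices have even degree (0 odd-degree vertices)

Step 3: Apply Euler's theorem:
  - Eulerian circuit exists iff graph is connected and all vertices have even degree
  - Eulerian path exists iff graph is connected and has 0 or 2 odd-degree vertices

Graph is connected with 0 odd-degree vertices.
Both Eulerian circuit and Eulerian path exist.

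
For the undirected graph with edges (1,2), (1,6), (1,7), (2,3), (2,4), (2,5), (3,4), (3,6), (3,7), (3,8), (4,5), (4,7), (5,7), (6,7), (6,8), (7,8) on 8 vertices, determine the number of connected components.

Step 1: Build adjacency list from edges:
  1: 2, 6, 7
  2: 1, 3, 4, 5
  3: 2, 4, 6, 7, 8
  4: 2, 3, 5, 7
  5: 2, 4, 7
  6: 1, 3, 7, 8
  7: 1, 3, 4, 5, 6, 8
  8: 3, 6, 7

Step 2: Run BFS/DFS from vertex 1:
  Visited: {1, 2, 6, 7, 3, 4, 5, 8}
  Reached 8 of 8 vertices

Step 3: All 8 vertices reached from vertex 1, so the graph is connected.
Number of connected components: 1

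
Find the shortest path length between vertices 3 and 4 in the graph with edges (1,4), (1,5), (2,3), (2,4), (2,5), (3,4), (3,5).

Step 1: Build adjacency list:
  1: 4, 5
  2: 3, 4, 5
  3: 2, 4, 5
  4: 1, 2, 3
  5: 1, 2, 3

Step 2: BFS from vertex 3 to find shortest path to 4:
  vertex 2 reached at distance 1
  vertex 4 reached at distance 1

Step 3: Shortest path: 3 -> 4
Path length: 1 edge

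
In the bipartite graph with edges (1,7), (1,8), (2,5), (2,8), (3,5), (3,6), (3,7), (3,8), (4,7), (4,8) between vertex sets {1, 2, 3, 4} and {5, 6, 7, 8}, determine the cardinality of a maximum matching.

Step 1: List the neighbors of each left vertex:
  1: 7, 8
  2: 5, 8
  3: 5, 6, 7, 8
  4: 7, 8

Step 2: Greedily match left vertices, then look for augmenting paths:
  Match 1 -- 7
  Match 2 -- 5
  Match 3 -- 6
  Match 4 -- 8
  No augmenting path remains.

Step 3: Verify this is maximum:
  Matching size 4 = min(|L|, |R|) = min(4, 4), which is an upper bound, so this matching is maximum.

Maximum matching: {(1,7), (2,5), (3,6), (4,8)}
Size: 4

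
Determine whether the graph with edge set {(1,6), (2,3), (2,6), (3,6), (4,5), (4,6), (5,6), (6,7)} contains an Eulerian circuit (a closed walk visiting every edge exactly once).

Step 1: Find the degree of each vertex:
  deg(1) = 1
  deg(2) = 2
  deg(3) = 2
  deg(4) = 2
  deg(5) = 2
  deg(6) = 6
  deg(7) = 1

Step 2: Count vertices with odd degree:
  Odd-degree vertices: 1, 7 (2 total)

Step 3: Apply Euler's theorem:
  - Eulerian circuit exists iff graph is connected and all vertices have even degree
  - Eulerian path exists iff graph is connected and has 0 or 2 odd-degree vertices

Graph is connected with exactly 2 odd-degree vertices (1, 7).
Eulerian path exists (starting and ending at the odd-degree vertices), but no Eulerian circuit.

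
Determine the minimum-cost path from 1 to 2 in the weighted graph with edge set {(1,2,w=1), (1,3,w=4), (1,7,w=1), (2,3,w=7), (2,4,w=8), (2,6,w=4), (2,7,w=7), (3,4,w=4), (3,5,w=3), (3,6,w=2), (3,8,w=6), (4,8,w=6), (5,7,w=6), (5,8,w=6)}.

Step 1: Build adjacency list with weights:
  1: 2(w=1), 3(w=4), 7(w=1)
  2: 1(w=1), 3(w=7), 4(w=8), 6(w=4), 7(w=7)
  3: 1(w=4), 2(w=7), 4(w=4), 5(w=3), 6(w=2), 8(w=6)
  4: 2(w=8), 3(w=4), 8(w=6)
  5: 3(w=3), 7(w=6), 8(w=6)
  6: 2(w=4), 3(w=2)
  7: 1(w=1), 2(w=7), 5(w=6)
  8: 3(w=6), 4(w=6), 5(w=6)

Step 2: Apply Dijkstra's algorithm from vertex 1:
  Visit vertex 1 (distance=0)
    Update dist[2] = 1
    Update dist[3] = 4
    Update dist[7] = 1
  Visit vertex 2 (distance=1)
    Update dist[4] = 9
    Update dist[6] = 5

Step 3: Shortest path: 1 -> 2
Total weight: 1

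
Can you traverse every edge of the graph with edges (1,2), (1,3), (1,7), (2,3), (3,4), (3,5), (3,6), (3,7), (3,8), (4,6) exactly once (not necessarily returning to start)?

Step 1: Find the degree of each vertex:
  deg(1) = 3
  deg(2) = 2
  deg(3) = 7
  deg(4) = 2
  deg(5) = 1
  deg(6) = 2
  deg(7) = 2
  deg(8) = 1

Step 2: Count vertices with odd degree:
  Odd-degree vertices: 1, 3, 5, 8 (4 total)

Step 3: Apply Euler's theorem:
  - Eulerian circuit exists iff graph is connected and all vertices have even degree
  - Eulerian path exists iff graph is connected and has 0 or 2 odd-degree vertices

Graph has 4 odd-degree vertices (need 0 or 2).
Neither Eulerian path nor Eulerian circuit exists.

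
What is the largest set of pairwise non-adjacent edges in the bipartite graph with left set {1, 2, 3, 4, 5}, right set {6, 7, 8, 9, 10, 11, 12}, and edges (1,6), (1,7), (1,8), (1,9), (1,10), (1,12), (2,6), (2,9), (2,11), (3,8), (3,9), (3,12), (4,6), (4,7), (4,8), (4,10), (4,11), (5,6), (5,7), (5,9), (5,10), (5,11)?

Step 1: List the neighbors of each left vertex:
  1: 6, 7, 8, 9, 10, 12
  2: 6, 9, 11
  3: 8, 9, 12
  4: 6, 7, 8, 10, 11
  5: 6, 7, 9, 10, 11

Step 2: Greedily match left vertices, then look for augmenting paths:
  Match 1 -- 6
  Match 2 -- 9
  Match 3 -- 8
  Match 4 -- 7
  Match 5 -- 10
  No augmenting path remains.

Step 3: Verify this is maximum:
  Matching size 5 = min(|L|, |R|) = min(5, 7), which is an upper bound, so this matching is maximum.

Maximum matching: {(1,6), (2,9), (3,8), (4,7), (5,10)}
Size: 5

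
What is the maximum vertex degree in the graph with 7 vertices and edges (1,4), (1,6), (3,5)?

Step 1: Count edges incident to each vertex:
  deg(1) = 2 (neighbors: 4, 6)
  deg(2) = 0 (neighbors: none)
  deg(3) = 1 (neighbors: 5)
  deg(4) = 1 (neighbors: 1)
  deg(5) = 1 (neighbors: 3)
  deg(6) = 1 (neighbors: 1)
  deg(7) = 0 (neighbors: none)

Step 2: Find maximum:
  max(2, 0, 1, 1, 1, 1, 0) = 2 (vertex 1)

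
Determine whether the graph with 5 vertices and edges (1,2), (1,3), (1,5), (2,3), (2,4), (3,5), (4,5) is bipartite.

Step 1: Attempt 2-coloring using BFS:
  Start at vertex 1, assign color 0
  Color vertex 2 with color 1 (neighbor of 1)
  Color vertex 3 with color 1 (neighbor of 1)
  Color vertex 5 with color 1 (neighbor of 1)

Step 2: Conflict found! Vertices 2 and 3 are adjacent but have the same color.
This means the graph contains an odd cycle.

The graph is NOT bipartite.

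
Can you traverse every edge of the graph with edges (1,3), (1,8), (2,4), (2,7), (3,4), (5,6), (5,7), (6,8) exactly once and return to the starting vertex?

Step 1: Find the degree of each vertex:
  deg(1) = 2
  deg(2) = 2
  deg(3) = 2
  deg(4) = 2
  deg(5) = 2
  deg(6) = 2
  deg(7) = 2
  deg(8) = 2

Step 2: Count vertices with odd degree:
  All vertices have even degree (0 odd-degree vertices)

Step 3: Apply Euler's theorem:
  - Eulerian circuit exists iff graph is connected and all vertices have even degree
  - Eulerian path exists iff graph is connected and has 0 or 2 odd-degree vertices

Graph is connected with 0 odd-degree vertices.
Both Eulerian circuit and Eulerian path exist.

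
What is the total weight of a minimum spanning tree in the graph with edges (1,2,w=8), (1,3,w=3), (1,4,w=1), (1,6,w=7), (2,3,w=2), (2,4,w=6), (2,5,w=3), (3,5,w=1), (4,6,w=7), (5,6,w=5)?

Apply Kruskal's algorithm (sort edges by weight, add if no cycle):

Sorted edges by weight:
  (1,4) w=1
  (3,5) w=1
  (2,3) w=2
  (1,3) w=3
  (2,5) w=3
  (5,6) w=5
  (2,4) w=6
  (1,6) w=7
  (4,6) w=7
  (1,2) w=8

Add edge (1,4) w=1 -- no cycle. Running total: 1
Add edge (3,5) w=1 -- no cycle. Running total: 2
Add edge (2,3) w=2 -- no cycle. Running total: 4
Add edge (1,3) w=3 -- no cycle. Running total: 7
Skip edge (2,5) w=3 -- would create cycle
Add edge (5,6) w=5 -- no cycle. Running total: 12

MST edges: (1,4,w=1), (3,5,w=1), (2,3,w=2), (1,3,w=3), (5,6,w=5)
Total MST weight: 1 + 1 + 2 + 3 + 5 = 12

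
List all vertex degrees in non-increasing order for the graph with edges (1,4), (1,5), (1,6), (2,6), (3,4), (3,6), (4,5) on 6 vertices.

Step 1: Count edges incident to each vertex:
  deg(1) = 3 (neighbors: 4, 5, 6)
  deg(2) = 1 (neighbors: 6)
  deg(3) = 2 (neighbors: 4, 6)
  deg(4) = 3 (neighbors: 1, 3, 5)
  deg(5) = 2 (neighbors: 1, 4)
  deg(6) = 3 (neighbors: 1, 2, 3)

Step 2: Sort degrees in non-increasing order:
  Degrees: [3, 1, 2, 3, 2, 3] -> sorted: [3, 3, 3, 2, 2, 1]

Degree sequence: [3, 3, 3, 2, 2, 1]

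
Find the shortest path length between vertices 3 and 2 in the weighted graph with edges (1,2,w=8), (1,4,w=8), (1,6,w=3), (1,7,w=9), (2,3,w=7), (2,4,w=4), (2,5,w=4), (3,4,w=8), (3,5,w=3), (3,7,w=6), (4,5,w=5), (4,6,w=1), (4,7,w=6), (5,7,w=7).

Step 1: Build adjacency list with weights:
  1: 2(w=8), 4(w=8), 6(w=3), 7(w=9)
  2: 1(w=8), 3(w=7), 4(w=4), 5(w=4)
  3: 2(w=7), 4(w=8), 5(w=3), 7(w=6)
  4: 1(w=8), 2(w=4), 3(w=8), 5(w=5), 6(w=1), 7(w=6)
  5: 2(w=4), 3(w=3), 4(w=5), 7(w=7)
  6: 1(w=3), 4(w=1)
  7: 1(w=9), 3(w=6), 4(w=6), 5(w=7)

Step 2: Apply Dijkstra's algorithm from vertex 3:
  Visit vertex 3 (distance=0)
    Update dist[2] = 7
    Update dist[4] = 8
    Update dist[5] = 3
    Update dist[7] = 6
  Visit vertex 5 (distance=3)
  Visit vertex 7 (distance=6)
    Update dist[1] = 15
  Visit vertex 2 (distance=7)

Step 3: Shortest path: 3 -> 2
Total weight: 7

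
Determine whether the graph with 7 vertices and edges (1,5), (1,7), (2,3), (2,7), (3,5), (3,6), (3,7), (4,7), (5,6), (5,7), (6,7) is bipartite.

Step 1: Attempt 2-coloring using BFS:
  Start at vertex 1, assign color 0
  Color vertex 5 with color 1 (neighbor of 1)
  Color vertex 7 with color 1 (neighbor of 1)
  Color vertex 3 with color 0 (neighbor of 5)
  Color vertex 6 with color 0 (neighbor of 5)

Step 2: Conflict found! Vertices 5 and 7 are adjacent but have the same color.
This means the graph contains an odd cycle.

The graph is NOT bipartite.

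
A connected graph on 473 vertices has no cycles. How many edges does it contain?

A tree on n vertices always has exactly n - 1 edges.
For n = 473: edges = 473 - 1 = 472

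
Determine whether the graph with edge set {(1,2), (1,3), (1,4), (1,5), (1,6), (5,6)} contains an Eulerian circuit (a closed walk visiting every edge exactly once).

Step 1: Find the degree of each vertex:
  deg(1) = 5
  deg(2) = 1
  deg(3) = 1
  deg(4) = 1
  deg(5) = 2
  deg(6) = 2

Step 2: Count vertices with odd degree:
  Odd-degree vertices: 1, 2, 3, 4 (4 total)

Step 3: Apply Euler's theorem:
  - Eulerian circuit exists iff graph is connected and all vertices have even degree
  - Eulerian path exists iff graph is connected and has 0 or 2 odd-degree vertices

Graph has 4 odd-degree vertices (need 0 or 2).
Neither Eulerian path nor Eulerian circuit exists.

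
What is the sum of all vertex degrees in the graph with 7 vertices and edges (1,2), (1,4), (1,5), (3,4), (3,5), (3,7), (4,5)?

Step 1: Count edges incident to each vertex:
  deg(1) = 3 (neighbors: 2, 4, 5)
  deg(2) = 1 (neighbors: 1)
  deg(3) = 3 (neighbors: 4, 5, 7)
  deg(4) = 3 (neighbors: 1, 3, 5)
  deg(5) = 3 (neighbors: 1, 3, 4)
  deg(6) = 0 (neighbors: none)
  deg(7) = 1 (neighbors: 3)

Step 2: Sum all degrees:
  3 + 1 + 3 + 3 + 3 + 0 + 1 = 14

Verification: sum of degrees = 2 * |E| = 2 * 7 = 14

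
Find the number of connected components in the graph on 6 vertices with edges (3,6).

Step 1: Build adjacency list from edges:
  1: (none)
  2: (none)
  3: 6
  4: (none)
  5: (none)
  6: 3

Step 2: Run BFS/DFS from vertex 1:
  Visited: {1}
  Reached 1 of 6 vertices

Step 3: Only 1 of 6 vertices reached. Graph is disconnected.
Connected components: {1}, {2}, {3, 6}, {4}, {5}
Number of connected components: 5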